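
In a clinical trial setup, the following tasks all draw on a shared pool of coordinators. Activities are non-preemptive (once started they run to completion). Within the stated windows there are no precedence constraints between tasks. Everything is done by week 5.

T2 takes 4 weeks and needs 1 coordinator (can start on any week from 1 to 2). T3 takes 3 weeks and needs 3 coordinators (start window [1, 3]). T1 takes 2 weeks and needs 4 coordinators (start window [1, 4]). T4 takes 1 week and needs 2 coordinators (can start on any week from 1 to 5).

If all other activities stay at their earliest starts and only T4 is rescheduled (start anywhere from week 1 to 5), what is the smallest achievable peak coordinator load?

T4@1: w1:10  w2:8  w3:4  w4:1  w5:0 → peak 10
T4@2: w1:8  w2:10  w3:4  w4:1  w5:0 → peak 10
T4@3: w1:8  w2:8  w3:6  w4:1  w5:0 → peak 8
T4@4: w1:8  w2:8  w3:4  w4:3  w5:0 → peak 8
T4@5: w1:8  w2:8  w3:4  w4:1  w5:2 → peak 8
Best is T4@3, peak 8.

8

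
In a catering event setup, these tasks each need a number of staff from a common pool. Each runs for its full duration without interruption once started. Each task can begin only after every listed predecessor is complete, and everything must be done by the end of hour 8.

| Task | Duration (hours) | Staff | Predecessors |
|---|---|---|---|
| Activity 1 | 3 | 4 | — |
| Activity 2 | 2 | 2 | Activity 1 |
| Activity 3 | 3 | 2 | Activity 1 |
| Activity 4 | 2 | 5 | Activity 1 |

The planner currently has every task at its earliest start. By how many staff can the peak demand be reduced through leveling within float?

4

Early-start peak: h1:4  h2:4  h3:4  h4:9  h5:9  h6:2  h7:0  h8:0 ⇒ 9.
Leveled (Activity 1@1, Activity 2@4, Activity 3@4, Activity 4@7): h1:4  h2:4  h3:4  h4:4  h5:4  h6:2  h7:5  h8:5 ⇒ 5.
Reduction 9 − 5 = 4.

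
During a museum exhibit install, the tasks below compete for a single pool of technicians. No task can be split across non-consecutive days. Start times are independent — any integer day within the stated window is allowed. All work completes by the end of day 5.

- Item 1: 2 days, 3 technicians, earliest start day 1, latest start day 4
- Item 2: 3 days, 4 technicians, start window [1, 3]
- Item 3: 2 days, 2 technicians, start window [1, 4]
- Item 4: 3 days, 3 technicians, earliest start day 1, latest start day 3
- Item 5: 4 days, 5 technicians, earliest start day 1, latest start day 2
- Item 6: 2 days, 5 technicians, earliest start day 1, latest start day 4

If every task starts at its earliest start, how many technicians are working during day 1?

At early start, day 1 has: Item 1, Item 2, Item 3, Item 4, Item 5, Item 6.
Demand: 3 + 4 + 2 + 3 + 5 + 5 = 22.

22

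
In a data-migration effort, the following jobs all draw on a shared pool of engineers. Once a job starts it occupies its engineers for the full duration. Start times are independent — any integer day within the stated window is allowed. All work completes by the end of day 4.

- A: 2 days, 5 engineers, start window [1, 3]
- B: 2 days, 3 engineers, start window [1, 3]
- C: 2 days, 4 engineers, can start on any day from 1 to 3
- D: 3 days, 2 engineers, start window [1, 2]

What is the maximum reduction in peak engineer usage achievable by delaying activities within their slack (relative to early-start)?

5

Early-start peak: d1:14  d2:14  d3:2  d4:0 ⇒ 14.
Leveled (A@1, B@3, C@3, D@1): d1:7  d2:7  d3:9  d4:7 ⇒ 9.
Reduction 14 − 9 = 5.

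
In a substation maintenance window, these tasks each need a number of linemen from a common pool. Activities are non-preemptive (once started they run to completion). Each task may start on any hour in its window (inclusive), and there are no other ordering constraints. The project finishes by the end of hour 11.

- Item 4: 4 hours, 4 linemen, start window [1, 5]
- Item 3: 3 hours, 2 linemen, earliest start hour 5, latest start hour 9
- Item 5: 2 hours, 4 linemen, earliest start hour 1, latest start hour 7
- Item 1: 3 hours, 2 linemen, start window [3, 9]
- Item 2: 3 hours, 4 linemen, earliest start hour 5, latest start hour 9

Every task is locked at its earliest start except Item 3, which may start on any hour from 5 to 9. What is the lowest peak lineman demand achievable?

8

Item 3@5: h1:8  h2:8  h3:6  h4:6  h5:8  h6:6  h7:6  h8:0  h9:0  h10:0  h11:0 → peak 8
Item 3@6: h1:8  h2:8  h3:6  h4:6  h5:6  h6:6  h7:6  h8:2  h9:0  h10:0  h11:0 → peak 8
Item 3@7: h1:8  h2:8  h3:6  h4:6  h5:6  h6:4  h7:6  h8:2  h9:2  h10:0  h11:0 → peak 8
Item 3@8: h1:8  h2:8  h3:6  h4:6  h5:6  h6:4  h7:4  h8:2  h9:2  h10:2  h11:0 → peak 8
Item 3@9: h1:8  h2:8  h3:6  h4:6  h5:6  h6:4  h7:4  h8:0  h9:2  h10:2  h11:2 → peak 8
Best is Item 3@5, peak 8.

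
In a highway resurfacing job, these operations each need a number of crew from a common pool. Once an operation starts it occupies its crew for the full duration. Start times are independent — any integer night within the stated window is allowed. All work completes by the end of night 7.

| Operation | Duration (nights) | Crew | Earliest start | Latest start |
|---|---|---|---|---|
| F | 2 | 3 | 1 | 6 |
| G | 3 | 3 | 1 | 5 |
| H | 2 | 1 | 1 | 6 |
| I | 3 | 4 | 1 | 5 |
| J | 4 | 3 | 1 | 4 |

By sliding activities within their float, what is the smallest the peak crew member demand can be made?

Early-start (F@1, G@1, H@1, I@1, J@1) gives peak 14: n1:14  n2:14  n3:10  n4:3  n5:0  n6:0  n7:0.
Shift I→3, J→4.
Schedule F@1, G@1, H@1, I@3, J@4: n1:7  n2:7  n3:7  n4:7  n5:7  n6:3  n7:3 — peak 7.

7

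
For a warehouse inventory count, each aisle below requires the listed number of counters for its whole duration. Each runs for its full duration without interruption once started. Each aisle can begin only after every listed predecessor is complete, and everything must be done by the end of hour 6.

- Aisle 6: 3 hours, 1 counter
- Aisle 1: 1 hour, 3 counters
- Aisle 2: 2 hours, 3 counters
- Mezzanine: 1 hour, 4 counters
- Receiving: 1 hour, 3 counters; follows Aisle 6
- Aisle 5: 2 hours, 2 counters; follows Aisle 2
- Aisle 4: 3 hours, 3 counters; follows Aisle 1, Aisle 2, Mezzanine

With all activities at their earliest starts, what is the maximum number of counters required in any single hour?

Early-start schedule: Aisle 6@1, Aisle 1@1, Aisle 2@1, Mezzanine@1, Receiving@4, Aisle 5@3, Aisle 4@3.
Load per hour: hour 1: 11, hour 2: 4, hour 3: 6, hour 4: 8, hour 5: 3, hour 6: 0.
Peak is 11.

11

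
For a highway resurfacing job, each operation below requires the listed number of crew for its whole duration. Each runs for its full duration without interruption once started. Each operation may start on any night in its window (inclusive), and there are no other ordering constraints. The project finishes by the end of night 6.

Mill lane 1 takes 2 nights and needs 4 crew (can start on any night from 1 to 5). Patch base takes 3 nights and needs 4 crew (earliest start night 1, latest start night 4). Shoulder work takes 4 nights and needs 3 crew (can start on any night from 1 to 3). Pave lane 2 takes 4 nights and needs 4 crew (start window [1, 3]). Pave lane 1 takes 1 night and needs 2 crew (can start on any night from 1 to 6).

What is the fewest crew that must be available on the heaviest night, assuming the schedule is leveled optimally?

11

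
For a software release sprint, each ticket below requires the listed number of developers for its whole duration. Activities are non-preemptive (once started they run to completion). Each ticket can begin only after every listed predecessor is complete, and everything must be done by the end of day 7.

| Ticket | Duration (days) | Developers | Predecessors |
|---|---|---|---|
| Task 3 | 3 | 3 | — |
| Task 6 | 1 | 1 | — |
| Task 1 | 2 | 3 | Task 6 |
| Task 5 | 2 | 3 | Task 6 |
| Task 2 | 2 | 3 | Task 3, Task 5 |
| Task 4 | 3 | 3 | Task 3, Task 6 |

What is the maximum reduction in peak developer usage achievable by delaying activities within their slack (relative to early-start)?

3

Early-start peak: d1:4  d2:9  d3:9  d4:6  d5:6  d6:3  d7:0 ⇒ 9.
Leveled (Task 3@1, Task 6@1, Task 1@2, Task 5@4, Task 2@6, Task 4@4): d1:4  d2:6  d3:6  d4:6  d5:6  d6:6  d7:3 ⇒ 6.
Reduction 9 − 6 = 3.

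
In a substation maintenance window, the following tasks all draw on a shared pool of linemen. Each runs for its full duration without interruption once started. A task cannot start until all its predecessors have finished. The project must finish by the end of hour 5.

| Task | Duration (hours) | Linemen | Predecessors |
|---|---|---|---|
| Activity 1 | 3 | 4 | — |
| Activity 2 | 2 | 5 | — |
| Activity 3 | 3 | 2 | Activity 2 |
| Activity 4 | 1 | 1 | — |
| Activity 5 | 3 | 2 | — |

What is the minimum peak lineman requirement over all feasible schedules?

Early-start (Activity 1@1, Activity 2@1, Activity 3@3, Activity 4@1, Activity 5@1) gives peak 12: h1:12  h2:11  h3:8  h4:2  h5:2.
Shift Activity 1→3.
Schedule Activity 1@3, Activity 2@1, Activity 3@3, Activity 4@1, Activity 5@1: h1:8  h2:7  h3:8  h4:6  h5:6 — peak 8.

8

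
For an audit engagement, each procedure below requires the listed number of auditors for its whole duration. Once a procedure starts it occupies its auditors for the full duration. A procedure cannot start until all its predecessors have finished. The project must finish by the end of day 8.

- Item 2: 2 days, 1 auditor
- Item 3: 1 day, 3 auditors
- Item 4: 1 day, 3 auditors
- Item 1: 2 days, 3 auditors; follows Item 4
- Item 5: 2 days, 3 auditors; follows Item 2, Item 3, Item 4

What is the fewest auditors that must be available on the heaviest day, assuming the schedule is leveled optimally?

3

Early-start (Item 2@1, Item 3@1, Item 4@1, Item 1@2, Item 5@3) gives peak 7: d1:7  d2:4  d3:6  d4:3  d5:0  d6:0  d7:0  d8:0.
Shift Item 3→3, Item 4→4, Item 1→5, Item 5→7.
Schedule Item 2@1, Item 3@3, Item 4@4, Item 1@5, Item 5@7: d1:1  d2:1  d3:3  d4:3  d5:3  d6:3  d7:3  d8:3 — peak 3.
Total auditor-days = 20 over 8 days ⇒ peak ≥ ⌈20/8⌉ = 3, so 3 is optimal.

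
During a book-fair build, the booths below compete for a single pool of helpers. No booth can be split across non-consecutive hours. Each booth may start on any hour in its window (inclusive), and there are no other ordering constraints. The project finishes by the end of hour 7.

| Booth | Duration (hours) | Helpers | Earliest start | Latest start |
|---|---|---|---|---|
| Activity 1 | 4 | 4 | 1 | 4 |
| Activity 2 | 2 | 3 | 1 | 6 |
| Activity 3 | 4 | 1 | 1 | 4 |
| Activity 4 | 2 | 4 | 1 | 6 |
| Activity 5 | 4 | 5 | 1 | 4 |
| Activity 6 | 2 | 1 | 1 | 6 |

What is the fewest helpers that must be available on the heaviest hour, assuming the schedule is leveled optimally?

10

Early-start (Activity 1@1, Activity 2@1, Activity 3@1, Activity 4@1, Activity 5@1, Activity 6@1) gives peak 18: h1:18  h2:18  h3:10  h4:10  h5:0  h6:0  h7:0.
Shift Activity 4→5, Activity 5→3.
Schedule Activity 1@1, Activity 2@1, Activity 3@1, Activity 4@5, Activity 5@3, Activity 6@1: h1:9  h2:9  h3:10  h4:10  h5:9  h6:9  h7:0 — peak 10.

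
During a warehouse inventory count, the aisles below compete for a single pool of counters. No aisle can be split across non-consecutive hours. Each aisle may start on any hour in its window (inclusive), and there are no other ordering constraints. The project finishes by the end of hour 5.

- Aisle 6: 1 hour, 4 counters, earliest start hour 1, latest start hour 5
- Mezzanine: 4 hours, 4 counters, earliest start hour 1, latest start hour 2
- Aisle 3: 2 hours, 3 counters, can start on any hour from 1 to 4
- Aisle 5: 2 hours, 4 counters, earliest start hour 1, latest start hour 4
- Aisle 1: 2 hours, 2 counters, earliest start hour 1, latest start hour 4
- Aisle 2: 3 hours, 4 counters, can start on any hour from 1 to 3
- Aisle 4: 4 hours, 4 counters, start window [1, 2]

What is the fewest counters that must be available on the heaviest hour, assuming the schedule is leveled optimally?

Early-start (Aisle 6@1, Mezzanine@1, Aisle 3@1, Aisle 5@1, Aisle 1@1, Aisle 2@1, Aisle 4@1) gives peak 25: h1:25  h2:21  h3:12  h4:8  h5:0.
Shift Aisle 1→3, Aisle 2→3, Aisle 4→2.
Schedule Aisle 6@1, Mezzanine@1, Aisle 3@1, Aisle 5@1, Aisle 1@3, Aisle 2@3, Aisle 4@2: h1:15  h2:15  h3:14  h4:14  h5:8 — peak 15.

15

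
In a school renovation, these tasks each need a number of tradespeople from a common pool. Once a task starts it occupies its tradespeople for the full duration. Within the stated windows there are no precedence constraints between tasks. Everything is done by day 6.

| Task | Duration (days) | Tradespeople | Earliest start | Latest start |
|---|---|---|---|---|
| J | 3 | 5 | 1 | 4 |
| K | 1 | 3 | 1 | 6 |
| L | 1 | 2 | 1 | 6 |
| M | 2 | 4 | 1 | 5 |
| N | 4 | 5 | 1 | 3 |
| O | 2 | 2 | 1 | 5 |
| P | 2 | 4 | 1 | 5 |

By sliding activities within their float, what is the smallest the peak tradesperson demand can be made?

Early-start (J@1, K@1, L@1, M@1, N@1, O@1, P@1) gives peak 25: d1:25  d2:20  d3:10  d4:5  d5:0  d6:0.
Shift K→4, L→4, M→5, O→5, P→5.
Schedule J@1, K@4, L@4, M@5, N@1, O@5, P@5: d1:10  d2:10  d3:10  d4:10  d5:10  d6:10 — peak 10.
Total tradesperson-days = 60 over 6 days ⇒ peak ≥ ⌈60/6⌉ = 10, so 10 is optimal.

10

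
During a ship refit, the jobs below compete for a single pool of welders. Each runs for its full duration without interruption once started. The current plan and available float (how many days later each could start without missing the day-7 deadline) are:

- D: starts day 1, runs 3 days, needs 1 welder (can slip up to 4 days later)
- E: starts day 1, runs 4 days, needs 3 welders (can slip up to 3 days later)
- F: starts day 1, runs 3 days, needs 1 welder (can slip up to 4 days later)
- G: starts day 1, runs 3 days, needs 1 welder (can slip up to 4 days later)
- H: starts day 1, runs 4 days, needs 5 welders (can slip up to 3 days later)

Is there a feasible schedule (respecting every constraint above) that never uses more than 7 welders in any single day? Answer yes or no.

no

The minimum achievable peak is 8; 7 < 8, so no feasible schedule stays within the cap.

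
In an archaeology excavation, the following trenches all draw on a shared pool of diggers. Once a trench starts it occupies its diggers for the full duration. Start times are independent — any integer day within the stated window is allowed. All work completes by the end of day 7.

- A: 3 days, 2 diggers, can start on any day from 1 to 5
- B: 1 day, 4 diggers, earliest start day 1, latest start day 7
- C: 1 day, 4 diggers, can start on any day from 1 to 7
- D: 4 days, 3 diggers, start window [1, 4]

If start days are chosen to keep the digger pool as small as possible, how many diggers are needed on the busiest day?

5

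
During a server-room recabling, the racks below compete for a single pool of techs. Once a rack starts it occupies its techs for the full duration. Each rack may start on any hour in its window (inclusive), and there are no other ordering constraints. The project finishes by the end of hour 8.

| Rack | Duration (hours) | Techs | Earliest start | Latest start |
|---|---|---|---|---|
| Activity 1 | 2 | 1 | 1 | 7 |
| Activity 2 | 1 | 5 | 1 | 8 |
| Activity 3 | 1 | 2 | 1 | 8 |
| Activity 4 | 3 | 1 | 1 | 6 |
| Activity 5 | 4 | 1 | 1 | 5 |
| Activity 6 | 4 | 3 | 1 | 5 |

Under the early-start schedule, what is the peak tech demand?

13

Early-start schedule: Activity 1@1, Activity 2@1, Activity 3@1, Activity 4@1, Activity 5@1, Activity 6@1.
Load per hour: hour 1: 13, hour 2: 6, hour 3: 5, hour 4: 4, hour 5: 0, hour 6: 0, hour 7: 0, hour 8: 0.
Peak is 13.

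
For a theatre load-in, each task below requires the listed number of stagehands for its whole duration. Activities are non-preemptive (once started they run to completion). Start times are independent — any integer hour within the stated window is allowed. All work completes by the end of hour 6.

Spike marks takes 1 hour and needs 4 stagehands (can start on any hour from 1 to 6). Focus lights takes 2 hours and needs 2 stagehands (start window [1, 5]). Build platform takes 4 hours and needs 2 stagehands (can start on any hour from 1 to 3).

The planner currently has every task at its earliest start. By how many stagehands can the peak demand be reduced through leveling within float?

Early-start peak: h1:8  h2:4  h3:2  h4:2  h5:0  h6:0 ⇒ 8.
Leveled (Spike marks@1, Focus lights@2, Build platform@2): h1:4  h2:4  h3:4  h4:2  h5:2  h6:0 ⇒ 4.
Reduction 8 − 4 = 4.

4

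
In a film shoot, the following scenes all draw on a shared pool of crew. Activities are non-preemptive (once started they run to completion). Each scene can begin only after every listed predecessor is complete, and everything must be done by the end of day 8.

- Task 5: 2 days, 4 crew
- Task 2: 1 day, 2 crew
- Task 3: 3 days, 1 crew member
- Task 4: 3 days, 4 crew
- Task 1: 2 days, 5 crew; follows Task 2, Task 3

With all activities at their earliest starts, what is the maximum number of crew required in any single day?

11

Early-start schedule: Task 5@1, Task 2@1, Task 3@1, Task 4@1, Task 1@4.
Load per day: day 1: 11, day 2: 9, day 3: 5, day 4: 5, day 5: 5, day 6: 0, day 7: 0, day 8: 0.
Peak is 11.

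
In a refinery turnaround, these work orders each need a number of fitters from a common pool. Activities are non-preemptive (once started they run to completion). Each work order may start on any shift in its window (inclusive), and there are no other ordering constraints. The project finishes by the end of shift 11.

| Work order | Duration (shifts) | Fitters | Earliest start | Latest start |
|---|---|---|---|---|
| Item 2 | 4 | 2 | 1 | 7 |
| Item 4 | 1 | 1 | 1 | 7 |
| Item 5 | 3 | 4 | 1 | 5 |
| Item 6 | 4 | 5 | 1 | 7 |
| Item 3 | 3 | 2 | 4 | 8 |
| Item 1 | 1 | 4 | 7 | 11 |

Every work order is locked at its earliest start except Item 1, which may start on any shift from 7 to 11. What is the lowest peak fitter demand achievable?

Item 1@7: s1:12  s2:11  s3:11  s4:9  s5:2  s6:2  s7:4  s8:0  s9:0  s10:0  s11:0 → peak 12
Item 1@8: s1:12  s2:11  s3:11  s4:9  s5:2  s6:2  s7:0  s8:4  s9:0  s10:0  s11:0 → peak 12
Item 1@9: s1:12  s2:11  s3:11  s4:9  s5:2  s6:2  s7:0  s8:0  s9:4  s10:0  s11:0 → peak 12
Item 1@10: s1:12  s2:11  s3:11  s4:9  s5:2  s6:2  s7:0  s8:0  s9:0  s10:4  s11:0 → peak 12
Item 1@11: s1:12  s2:11  s3:11  s4:9  s5:2  s6:2  s7:0  s8:0  s9:0  s10:0  s11:4 → peak 12
Best is Item 1@7, peak 12.

12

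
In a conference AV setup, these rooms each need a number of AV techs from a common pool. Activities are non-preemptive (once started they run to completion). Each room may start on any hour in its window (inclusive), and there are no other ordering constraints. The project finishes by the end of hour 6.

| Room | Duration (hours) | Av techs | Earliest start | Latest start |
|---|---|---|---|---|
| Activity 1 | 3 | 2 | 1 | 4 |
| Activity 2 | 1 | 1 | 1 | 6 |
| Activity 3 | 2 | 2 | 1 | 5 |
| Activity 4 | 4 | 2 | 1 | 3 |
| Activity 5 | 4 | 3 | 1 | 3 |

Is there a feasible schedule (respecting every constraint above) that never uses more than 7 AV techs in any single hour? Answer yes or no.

Schedule Activity 1@1, Activity 2@1, Activity 3@1, Activity 4@1, Activity 5@3: h1:7  h2:6  h3:7  h4:5  h5:3  h6:3 — peak 7 ≤ 7.

yes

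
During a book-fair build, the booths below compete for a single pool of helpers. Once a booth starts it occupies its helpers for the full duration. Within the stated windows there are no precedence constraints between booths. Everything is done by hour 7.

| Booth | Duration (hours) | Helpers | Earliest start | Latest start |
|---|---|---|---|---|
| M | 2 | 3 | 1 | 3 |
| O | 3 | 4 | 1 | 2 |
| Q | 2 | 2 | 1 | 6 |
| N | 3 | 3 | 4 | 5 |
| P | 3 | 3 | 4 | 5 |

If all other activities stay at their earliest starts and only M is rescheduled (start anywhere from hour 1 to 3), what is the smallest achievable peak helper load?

M@1: h1:9  h2:9  h3:4  h4:6  h5:6  h6:6  h7:0 → peak 9
M@2: h1:6  h2:9  h3:7  h4:6  h5:6  h6:6  h7:0 → peak 9
M@3: h1:6  h2:6  h3:7  h4:9  h5:6  h6:6  h7:0 → peak 9
Best is M@1, peak 9.

9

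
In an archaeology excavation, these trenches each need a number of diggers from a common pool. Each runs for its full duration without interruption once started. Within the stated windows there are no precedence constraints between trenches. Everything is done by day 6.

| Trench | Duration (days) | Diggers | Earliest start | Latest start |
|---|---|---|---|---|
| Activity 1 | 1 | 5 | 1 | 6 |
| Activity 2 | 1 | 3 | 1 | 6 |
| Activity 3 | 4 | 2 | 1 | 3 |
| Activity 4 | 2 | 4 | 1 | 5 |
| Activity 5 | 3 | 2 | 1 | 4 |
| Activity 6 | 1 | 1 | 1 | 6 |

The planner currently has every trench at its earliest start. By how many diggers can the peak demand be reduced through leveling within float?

Early-start peak: d1:17  d2:8  d3:4  d4:2  d5:0  d6:0 ⇒ 17.
Leveled (Activity 1@1, Activity 2@2, Activity 3@3, Activity 4@5, Activity 5@2, Activity 6@1): d1:6  d2:5  d3:4  d4:4  d5:6  d6:6 ⇒ 6.
Reduction 17 − 6 = 11.

11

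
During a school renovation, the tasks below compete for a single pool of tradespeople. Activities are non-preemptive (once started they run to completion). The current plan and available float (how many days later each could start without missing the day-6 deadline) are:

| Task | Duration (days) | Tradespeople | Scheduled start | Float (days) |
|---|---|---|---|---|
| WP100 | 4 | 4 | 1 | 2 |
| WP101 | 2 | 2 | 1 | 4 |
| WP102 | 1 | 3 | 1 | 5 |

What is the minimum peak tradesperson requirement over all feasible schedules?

5

Early-start (WP100@1, WP101@1, WP102@1) gives peak 9: d1:9  d2:6  d3:4  d4:4  d5:0  d6:0.
Shift WP101→5, WP102→5.
Schedule WP100@1, WP101@5, WP102@5: d1:4  d2:4  d3:4  d4:4  d5:5  d6:2 — peak 5.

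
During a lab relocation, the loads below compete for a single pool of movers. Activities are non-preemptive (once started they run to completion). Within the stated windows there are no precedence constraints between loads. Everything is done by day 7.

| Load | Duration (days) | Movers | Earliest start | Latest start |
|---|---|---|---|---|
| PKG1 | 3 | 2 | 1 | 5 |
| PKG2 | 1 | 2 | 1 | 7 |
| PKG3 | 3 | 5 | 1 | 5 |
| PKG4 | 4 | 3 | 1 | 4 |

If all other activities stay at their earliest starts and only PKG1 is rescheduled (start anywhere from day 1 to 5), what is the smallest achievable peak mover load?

10

PKG1@1: d1:12  d2:10  d3:10  d4:3  d5:0  d6:0  d7:0 → peak 12
PKG1@2: d1:10  d2:10  d3:10  d4:5  d5:0  d6:0  d7:0 → peak 10
PKG1@3: d1:10  d2:8  d3:10  d4:5  d5:2  d6:0  d7:0 → peak 10
PKG1@4: d1:10  d2:8  d3:8  d4:5  d5:2  d6:2  d7:0 → peak 10
PKG1@5: d1:10  d2:8  d3:8  d4:3  d5:2  d6:2  d7:2 → peak 10
Best is PKG1@2, peak 10.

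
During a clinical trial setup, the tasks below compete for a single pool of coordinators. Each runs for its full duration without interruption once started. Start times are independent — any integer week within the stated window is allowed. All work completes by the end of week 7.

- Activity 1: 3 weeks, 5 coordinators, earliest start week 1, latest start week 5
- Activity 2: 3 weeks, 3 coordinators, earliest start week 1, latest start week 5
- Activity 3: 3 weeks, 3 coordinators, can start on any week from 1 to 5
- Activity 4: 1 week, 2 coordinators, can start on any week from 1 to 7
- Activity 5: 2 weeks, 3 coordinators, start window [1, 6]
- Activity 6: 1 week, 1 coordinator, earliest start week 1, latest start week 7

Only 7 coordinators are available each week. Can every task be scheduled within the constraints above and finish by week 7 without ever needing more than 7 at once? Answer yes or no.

no

The minimum achievable peak is 8; 7 < 8, so no feasible schedule stays within the cap.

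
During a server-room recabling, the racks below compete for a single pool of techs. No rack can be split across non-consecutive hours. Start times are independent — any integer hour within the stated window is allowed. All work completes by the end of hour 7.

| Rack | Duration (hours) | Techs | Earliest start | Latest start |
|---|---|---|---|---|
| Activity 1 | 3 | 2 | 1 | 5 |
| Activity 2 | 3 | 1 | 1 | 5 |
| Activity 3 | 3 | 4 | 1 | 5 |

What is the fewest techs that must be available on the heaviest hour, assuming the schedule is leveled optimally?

4

Early-start (Activity 1@1, Activity 2@1, Activity 3@1) gives peak 7: h1:7  h2:7  h3:7  h4:0  h5:0  h6:0  h7:0.
Shift Activity 3→4.
Schedule Activity 1@1, Activity 2@1, Activity 3@4: h1:3  h2:3  h3:3  h4:4  h5:4  h6:4  h7:0 — peak 4.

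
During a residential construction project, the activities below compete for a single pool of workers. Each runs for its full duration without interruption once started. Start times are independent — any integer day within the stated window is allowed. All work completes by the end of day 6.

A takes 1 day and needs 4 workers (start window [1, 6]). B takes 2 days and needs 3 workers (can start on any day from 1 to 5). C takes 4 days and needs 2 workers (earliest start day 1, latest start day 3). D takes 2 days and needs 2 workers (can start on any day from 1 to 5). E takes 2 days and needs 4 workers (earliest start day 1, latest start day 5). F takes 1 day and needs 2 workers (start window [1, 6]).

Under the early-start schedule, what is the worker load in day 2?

11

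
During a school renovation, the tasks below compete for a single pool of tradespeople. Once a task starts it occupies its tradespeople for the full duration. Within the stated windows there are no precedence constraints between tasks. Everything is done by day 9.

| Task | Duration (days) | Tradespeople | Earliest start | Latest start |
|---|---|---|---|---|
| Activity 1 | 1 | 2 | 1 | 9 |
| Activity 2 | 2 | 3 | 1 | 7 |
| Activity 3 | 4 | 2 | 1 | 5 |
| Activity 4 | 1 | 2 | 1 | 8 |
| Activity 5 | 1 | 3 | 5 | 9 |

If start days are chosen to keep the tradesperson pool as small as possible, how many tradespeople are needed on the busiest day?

3

Early-start (Activity 1@1, Activity 2@1, Activity 3@1, Activity 4@1, Activity 5@5) gives peak 9: d1:9  d2:5  d3:2  d4:2  d5:3  d6:0  d7:0  d8:0  d9:0.
Shift Activity 2→2, Activity 3→4, Activity 4→8, Activity 5→9.
Schedule Activity 1@1, Activity 2@2, Activity 3@4, Activity 4@8, Activity 5@9: d1:2  d2:3  d3:3  d4:2  d5:2  d6:2  d7:2  d8:2  d9:3 — peak 3.
Total tradesperson-days = 21 over 9 days ⇒ peak ≥ ⌈21/9⌉ = 3, so 3 is optimal.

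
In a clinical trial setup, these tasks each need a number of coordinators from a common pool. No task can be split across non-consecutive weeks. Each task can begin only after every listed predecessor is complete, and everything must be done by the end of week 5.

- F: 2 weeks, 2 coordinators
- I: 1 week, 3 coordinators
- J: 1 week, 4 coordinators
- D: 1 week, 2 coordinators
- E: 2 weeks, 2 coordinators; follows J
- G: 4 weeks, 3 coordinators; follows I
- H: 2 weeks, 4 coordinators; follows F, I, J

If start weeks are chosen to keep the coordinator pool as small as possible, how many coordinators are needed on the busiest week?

Early-start (F@1, I@1, J@1, D@1, E@2, G@2, H@3) gives peak 11: w1:11  w2:7  w3:9  w4:7  w5:3.
Shift D→2.
Schedule F@1, I@1, J@1, D@2, E@2, G@2, H@3: w1:9  w2:9  w3:9  w4:7  w5:3 — peak 9.

9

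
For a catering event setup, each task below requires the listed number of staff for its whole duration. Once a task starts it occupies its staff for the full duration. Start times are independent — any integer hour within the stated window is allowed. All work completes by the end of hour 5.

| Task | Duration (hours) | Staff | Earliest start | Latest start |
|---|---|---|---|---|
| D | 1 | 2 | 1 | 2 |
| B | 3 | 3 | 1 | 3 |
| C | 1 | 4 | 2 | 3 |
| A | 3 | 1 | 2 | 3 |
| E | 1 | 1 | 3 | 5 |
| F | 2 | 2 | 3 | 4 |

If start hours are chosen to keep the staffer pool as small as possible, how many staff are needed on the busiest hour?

6

Early-start (D@1, B@1, C@2, A@2, E@3, F@3) gives peak 8: h1:5  h2:8  h3:7  h4:3  h5:0.
Shift B→3, F→4.
Schedule D@1, B@3, C@2, A@2, E@3, F@4: h1:2  h2:5  h3:5  h4:6  h5:5 — peak 6.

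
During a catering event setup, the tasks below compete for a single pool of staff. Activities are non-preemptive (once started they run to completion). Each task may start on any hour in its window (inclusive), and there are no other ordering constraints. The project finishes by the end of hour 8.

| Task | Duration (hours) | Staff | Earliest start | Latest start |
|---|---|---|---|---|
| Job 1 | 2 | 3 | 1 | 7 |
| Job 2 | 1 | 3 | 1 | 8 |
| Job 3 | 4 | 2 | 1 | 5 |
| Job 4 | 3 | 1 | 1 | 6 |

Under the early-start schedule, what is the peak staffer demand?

Early-start schedule: Job 1@1, Job 2@1, Job 3@1, Job 4@1.
Load per hour: hour 1: 9, hour 2: 6, hour 3: 3, hour 4: 2, hour 5: 0, hour 6: 0, hour 7: 0, hour 8: 0.
Peak is 9.

9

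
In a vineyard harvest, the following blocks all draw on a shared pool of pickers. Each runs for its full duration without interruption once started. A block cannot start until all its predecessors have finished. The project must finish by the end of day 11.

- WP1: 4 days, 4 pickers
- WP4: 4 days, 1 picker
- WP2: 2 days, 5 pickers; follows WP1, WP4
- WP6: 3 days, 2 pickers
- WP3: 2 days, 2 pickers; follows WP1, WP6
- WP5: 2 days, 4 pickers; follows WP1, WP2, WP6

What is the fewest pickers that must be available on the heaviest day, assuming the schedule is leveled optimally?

6

Early-start (WP1@1, WP4@1, WP2@5, WP6@1, WP3@5, WP5@7) gives peak 7: d1:7  d2:7  d3:7  d4:5  d5:7  d6:7  d7:4  d8:4  d9:0  d10:0  d11:0.
Shift WP6→7, WP3→10, WP5→10.
Schedule WP1@1, WP4@1, WP2@5, WP6@7, WP3@10, WP5@10: d1:5  d2:5  d3:5  d4:5  d5:5  d6:5  d7:2  d8:2  d9:2  d10:6  d11:6 — peak 6.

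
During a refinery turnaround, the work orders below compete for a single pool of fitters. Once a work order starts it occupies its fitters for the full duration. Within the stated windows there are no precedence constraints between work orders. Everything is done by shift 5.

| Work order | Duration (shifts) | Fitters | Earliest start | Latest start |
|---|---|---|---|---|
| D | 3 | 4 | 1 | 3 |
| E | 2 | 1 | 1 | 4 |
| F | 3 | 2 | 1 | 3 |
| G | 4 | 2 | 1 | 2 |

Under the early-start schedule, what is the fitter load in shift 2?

At early start, shift 2 has: D, E, F, G.
Demand: 4 + 1 + 2 + 2 = 9.

9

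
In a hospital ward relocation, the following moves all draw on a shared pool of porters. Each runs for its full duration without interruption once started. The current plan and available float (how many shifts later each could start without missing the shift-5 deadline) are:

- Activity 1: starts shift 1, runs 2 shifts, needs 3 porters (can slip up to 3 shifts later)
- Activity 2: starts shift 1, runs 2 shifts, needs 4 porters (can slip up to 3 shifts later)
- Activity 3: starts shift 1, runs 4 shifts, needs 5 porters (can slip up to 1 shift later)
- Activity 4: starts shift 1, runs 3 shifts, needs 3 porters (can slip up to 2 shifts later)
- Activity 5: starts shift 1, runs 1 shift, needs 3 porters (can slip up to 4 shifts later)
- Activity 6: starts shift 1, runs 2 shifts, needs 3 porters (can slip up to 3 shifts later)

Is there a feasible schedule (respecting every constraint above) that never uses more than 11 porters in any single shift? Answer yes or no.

The minimum achievable peak is 12; 11 < 12, so no feasible schedule stays within the cap.

no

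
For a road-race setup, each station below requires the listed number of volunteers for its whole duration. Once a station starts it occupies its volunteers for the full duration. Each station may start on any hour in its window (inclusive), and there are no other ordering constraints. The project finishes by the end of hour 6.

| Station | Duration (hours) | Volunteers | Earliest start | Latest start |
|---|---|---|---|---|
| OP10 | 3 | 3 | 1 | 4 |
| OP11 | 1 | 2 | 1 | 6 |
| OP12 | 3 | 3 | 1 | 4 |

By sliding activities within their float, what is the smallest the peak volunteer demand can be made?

Early-start (OP10@1, OP11@1, OP12@1) gives peak 8: h1:8  h2:6  h3:6  h4:0  h5:0  h6:0.
Shift OP12→4.
Schedule OP10@1, OP11@1, OP12@4: h1:5  h2:3  h3:3  h4:3  h5:3  h6:3 — peak 5.

5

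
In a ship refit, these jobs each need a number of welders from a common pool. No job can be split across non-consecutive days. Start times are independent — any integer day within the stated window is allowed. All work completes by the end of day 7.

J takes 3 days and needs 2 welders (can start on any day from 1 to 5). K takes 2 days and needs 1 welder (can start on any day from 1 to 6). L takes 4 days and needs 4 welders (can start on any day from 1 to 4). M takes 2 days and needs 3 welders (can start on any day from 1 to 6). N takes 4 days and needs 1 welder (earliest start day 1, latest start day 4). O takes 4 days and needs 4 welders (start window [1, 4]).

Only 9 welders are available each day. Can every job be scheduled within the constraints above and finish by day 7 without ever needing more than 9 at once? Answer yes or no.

yes

Schedule J@1, K@1, L@1, M@5, N@1, O@4: d1:8  d2:8  d3:7  d4:9  d5:7  d6:7  d7:4 — peak 9 ≤ 9.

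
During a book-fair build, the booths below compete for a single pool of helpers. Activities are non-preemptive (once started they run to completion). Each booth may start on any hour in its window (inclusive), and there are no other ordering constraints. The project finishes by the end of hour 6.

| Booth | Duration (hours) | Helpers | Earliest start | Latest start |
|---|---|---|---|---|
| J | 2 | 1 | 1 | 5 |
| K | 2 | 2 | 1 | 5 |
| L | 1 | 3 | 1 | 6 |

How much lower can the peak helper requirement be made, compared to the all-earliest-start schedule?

3

Early-start peak: h1:6  h2:3  h3:0  h4:0  h5:0  h6:0 ⇒ 6.
Leveled (J@1, K@1, L@3): h1:3  h2:3  h3:3  h4:0  h5:0  h6:0 ⇒ 3.
Reduction 6 − 3 = 3.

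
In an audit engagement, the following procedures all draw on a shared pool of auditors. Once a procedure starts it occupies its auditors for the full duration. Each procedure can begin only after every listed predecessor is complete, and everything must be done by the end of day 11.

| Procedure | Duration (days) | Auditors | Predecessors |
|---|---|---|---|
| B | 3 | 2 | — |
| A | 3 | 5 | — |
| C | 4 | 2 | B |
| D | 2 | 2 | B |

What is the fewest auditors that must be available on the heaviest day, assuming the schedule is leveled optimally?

5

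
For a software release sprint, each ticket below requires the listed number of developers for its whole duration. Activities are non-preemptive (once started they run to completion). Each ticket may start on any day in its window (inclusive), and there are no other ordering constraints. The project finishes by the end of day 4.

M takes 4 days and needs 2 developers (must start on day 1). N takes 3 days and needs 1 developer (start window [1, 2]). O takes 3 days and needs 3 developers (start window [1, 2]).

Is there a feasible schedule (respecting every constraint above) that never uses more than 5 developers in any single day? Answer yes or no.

no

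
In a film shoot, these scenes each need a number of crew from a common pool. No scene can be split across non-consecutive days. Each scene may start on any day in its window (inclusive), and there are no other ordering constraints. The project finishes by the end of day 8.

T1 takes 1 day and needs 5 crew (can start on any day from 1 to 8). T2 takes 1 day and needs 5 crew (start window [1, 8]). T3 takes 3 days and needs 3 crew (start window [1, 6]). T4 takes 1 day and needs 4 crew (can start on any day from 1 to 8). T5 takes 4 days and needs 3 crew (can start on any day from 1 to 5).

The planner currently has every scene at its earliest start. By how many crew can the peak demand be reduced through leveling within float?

14

Early-start peak: d1:20  d2:6  d3:6  d4:3  d5:0  d6:0  d7:0  d8:0 ⇒ 20.
Leveled (T1@1, T2@2, T3@3, T4@7, T5@3): d1:5  d2:5  d3:6  d4:6  d5:6  d6:3  d7:4  d8:0 ⇒ 6.
Reduction 20 − 6 = 14.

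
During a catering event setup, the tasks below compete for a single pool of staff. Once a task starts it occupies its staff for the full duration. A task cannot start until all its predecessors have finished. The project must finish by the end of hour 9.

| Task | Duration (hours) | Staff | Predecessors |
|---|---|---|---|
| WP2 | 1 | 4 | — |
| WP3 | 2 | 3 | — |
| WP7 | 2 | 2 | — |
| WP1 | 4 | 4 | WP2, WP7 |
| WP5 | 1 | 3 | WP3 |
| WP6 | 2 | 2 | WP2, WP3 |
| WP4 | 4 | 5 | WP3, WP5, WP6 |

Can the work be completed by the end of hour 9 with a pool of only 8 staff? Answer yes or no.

no

The minimum achievable peak is 9; 8 < 9, so no feasible schedule stays within the cap.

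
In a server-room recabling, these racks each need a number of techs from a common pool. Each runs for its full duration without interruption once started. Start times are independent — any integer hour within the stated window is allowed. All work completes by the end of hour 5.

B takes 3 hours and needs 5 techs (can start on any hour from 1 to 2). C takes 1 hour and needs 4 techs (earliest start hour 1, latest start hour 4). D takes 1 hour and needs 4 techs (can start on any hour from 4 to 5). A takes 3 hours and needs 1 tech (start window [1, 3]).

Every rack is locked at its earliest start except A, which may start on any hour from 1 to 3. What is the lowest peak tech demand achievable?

9

A@1: h1:10  h2:6  h3:6  h4:4  h5:0 → peak 10
A@2: h1:9  h2:6  h3:6  h4:5  h5:0 → peak 9
A@3: h1:9  h2:5  h3:6  h4:5  h5:1 → peak 9
Best is A@2, peak 9.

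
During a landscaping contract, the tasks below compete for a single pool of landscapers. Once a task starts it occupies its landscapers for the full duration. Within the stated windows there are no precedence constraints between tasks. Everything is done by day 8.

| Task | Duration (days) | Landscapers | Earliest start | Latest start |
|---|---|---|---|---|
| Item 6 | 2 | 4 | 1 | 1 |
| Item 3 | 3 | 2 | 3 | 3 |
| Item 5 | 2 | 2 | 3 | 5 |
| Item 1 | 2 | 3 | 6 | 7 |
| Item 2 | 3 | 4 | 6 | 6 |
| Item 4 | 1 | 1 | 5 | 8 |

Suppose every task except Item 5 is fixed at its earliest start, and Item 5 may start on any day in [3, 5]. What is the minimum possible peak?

Item 5@3: d1:4  d2:4  d3:4  d4:4  d5:3  d6:7  d7:7  d8:4 → peak 7
Item 5@4: d1:4  d2:4  d3:2  d4:4  d5:5  d6:7  d7:7  d8:4 → peak 7
Item 5@5: d1:4  d2:4  d3:2  d4:2  d5:5  d6:9  d7:7  d8:4 → peak 9
Best is Item 5@3, peak 7.

7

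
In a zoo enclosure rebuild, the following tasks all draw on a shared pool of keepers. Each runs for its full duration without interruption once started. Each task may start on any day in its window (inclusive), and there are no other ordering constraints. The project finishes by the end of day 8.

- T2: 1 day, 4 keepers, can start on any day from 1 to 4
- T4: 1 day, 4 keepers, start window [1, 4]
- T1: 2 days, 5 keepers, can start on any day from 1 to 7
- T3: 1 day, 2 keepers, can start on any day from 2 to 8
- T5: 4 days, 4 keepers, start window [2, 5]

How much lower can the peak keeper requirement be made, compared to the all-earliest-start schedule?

Early-start peak: d1:13  d2:11  d3:4  d4:4  d5:4  d6:0  d7:0  d8:0 ⇒ 13.
Leveled (T2@1, T4@2, T1@3, T3@2, T5@5): d1:4  d2:6  d3:5  d4:5  d5:4  d6:4  d7:4  d8:4 ⇒ 6.
Reduction 13 − 6 = 7.

7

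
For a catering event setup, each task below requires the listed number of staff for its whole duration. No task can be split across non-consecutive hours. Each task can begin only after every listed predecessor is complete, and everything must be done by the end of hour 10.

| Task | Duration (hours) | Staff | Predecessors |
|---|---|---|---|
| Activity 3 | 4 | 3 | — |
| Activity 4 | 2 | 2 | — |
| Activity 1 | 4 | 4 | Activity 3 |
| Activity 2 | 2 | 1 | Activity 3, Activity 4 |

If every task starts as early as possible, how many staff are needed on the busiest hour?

Early-start schedule: Activity 3@1, Activity 4@1, Activity 1@5, Activity 2@5.
Load per hour: hour 1: 5, hour 2: 5, hour 3: 3, hour 4: 3, hour 5: 5, hour 6: 5, hour 7: 4, hour 8: 4, hour 9: 0, hour 10: 0.
Peak is 5.

5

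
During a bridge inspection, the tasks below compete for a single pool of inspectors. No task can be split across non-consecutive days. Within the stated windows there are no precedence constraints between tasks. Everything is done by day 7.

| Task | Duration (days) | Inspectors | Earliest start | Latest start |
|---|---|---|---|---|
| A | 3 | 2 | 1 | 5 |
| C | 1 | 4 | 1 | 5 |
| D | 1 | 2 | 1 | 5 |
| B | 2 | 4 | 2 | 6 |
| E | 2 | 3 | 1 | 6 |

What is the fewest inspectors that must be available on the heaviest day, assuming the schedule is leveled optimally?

5

Early-start (A@1, C@1, D@1, B@2, E@1) gives peak 11: d1:11  d2:9  d3:6  d4:0  d5:0  d6:0  d7:0.
Shift C→4, B→5, E→2.
Schedule A@1, C@4, D@1, B@5, E@2: d1:4  d2:5  d3:5  d4:4  d5:4  d6:4  d7:0 — peak 5.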